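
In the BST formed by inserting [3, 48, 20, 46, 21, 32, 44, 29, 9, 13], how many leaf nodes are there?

Tree built from: [3, 48, 20, 46, 21, 32, 44, 29, 9, 13]
Tree (level-order array): [3, None, 48, 20, None, 9, 46, None, 13, 21, None, None, None, None, 32, 29, 44]
Rule: A leaf has 0 children.
Per-node child counts:
  node 3: 1 child(ren)
  node 48: 1 child(ren)
  node 20: 2 child(ren)
  node 9: 1 child(ren)
  node 13: 0 child(ren)
  node 46: 1 child(ren)
  node 21: 1 child(ren)
  node 32: 2 child(ren)
  node 29: 0 child(ren)
  node 44: 0 child(ren)
Matching nodes: [13, 29, 44]
Count of leaf nodes: 3


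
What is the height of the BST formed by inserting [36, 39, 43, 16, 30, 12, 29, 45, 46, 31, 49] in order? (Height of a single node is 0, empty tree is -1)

Insertion order: [36, 39, 43, 16, 30, 12, 29, 45, 46, 31, 49]
Tree (level-order array): [36, 16, 39, 12, 30, None, 43, None, None, 29, 31, None, 45, None, None, None, None, None, 46, None, 49]
Compute height bottom-up (empty subtree = -1):
  height(12) = 1 + max(-1, -1) = 0
  height(29) = 1 + max(-1, -1) = 0
  height(31) = 1 + max(-1, -1) = 0
  height(30) = 1 + max(0, 0) = 1
  height(16) = 1 + max(0, 1) = 2
  height(49) = 1 + max(-1, -1) = 0
  height(46) = 1 + max(-1, 0) = 1
  height(45) = 1 + max(-1, 1) = 2
  height(43) = 1 + max(-1, 2) = 3
  height(39) = 1 + max(-1, 3) = 4
  height(36) = 1 + max(2, 4) = 5
Height = 5


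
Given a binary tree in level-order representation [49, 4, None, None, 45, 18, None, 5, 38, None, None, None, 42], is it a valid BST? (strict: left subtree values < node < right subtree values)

Level-order array: [49, 4, None, None, 45, 18, None, 5, 38, None, None, None, 42]
Validate using subtree bounds (lo, hi): at each node, require lo < value < hi,
then recurse left with hi=value and right with lo=value.
Preorder trace (stopping at first violation):
  at node 49 with bounds (-inf, +inf): OK
  at node 4 with bounds (-inf, 49): OK
  at node 45 with bounds (4, 49): OK
  at node 18 with bounds (4, 45): OK
  at node 5 with bounds (4, 18): OK
  at node 38 with bounds (18, 45): OK
  at node 42 with bounds (38, 45): OK
No violation found at any node.
Result: Valid BST


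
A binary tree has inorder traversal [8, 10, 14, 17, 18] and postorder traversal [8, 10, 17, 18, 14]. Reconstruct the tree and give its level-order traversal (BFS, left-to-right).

Inorder:   [8, 10, 14, 17, 18]
Postorder: [8, 10, 17, 18, 14]
Algorithm: postorder visits root last, so walk postorder right-to-left;
each value is the root of the current inorder slice — split it at that
value, recurse on the right subtree first, then the left.
Recursive splits:
  root=14; inorder splits into left=[8, 10], right=[17, 18]
  root=18; inorder splits into left=[17], right=[]
  root=17; inorder splits into left=[], right=[]
  root=10; inorder splits into left=[8], right=[]
  root=8; inorder splits into left=[], right=[]
Reconstructed level-order: [14, 10, 18, 8, 17]


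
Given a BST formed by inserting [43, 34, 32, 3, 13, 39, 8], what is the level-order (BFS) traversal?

Tree insertion order: [43, 34, 32, 3, 13, 39, 8]
Tree (level-order array): [43, 34, None, 32, 39, 3, None, None, None, None, 13, 8]
BFS from the root, enqueuing left then right child of each popped node:
  queue [43] -> pop 43, enqueue [34], visited so far: [43]
  queue [34] -> pop 34, enqueue [32, 39], visited so far: [43, 34]
  queue [32, 39] -> pop 32, enqueue [3], visited so far: [43, 34, 32]
  queue [39, 3] -> pop 39, enqueue [none], visited so far: [43, 34, 32, 39]
  queue [3] -> pop 3, enqueue [13], visited so far: [43, 34, 32, 39, 3]
  queue [13] -> pop 13, enqueue [8], visited so far: [43, 34, 32, 39, 3, 13]
  queue [8] -> pop 8, enqueue [none], visited so far: [43, 34, 32, 39, 3, 13, 8]
Result: [43, 34, 32, 39, 3, 13, 8]


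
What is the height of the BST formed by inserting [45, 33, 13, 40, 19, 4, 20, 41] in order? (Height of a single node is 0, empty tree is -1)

Insertion order: [45, 33, 13, 40, 19, 4, 20, 41]
Tree (level-order array): [45, 33, None, 13, 40, 4, 19, None, 41, None, None, None, 20]
Compute height bottom-up (empty subtree = -1):
  height(4) = 1 + max(-1, -1) = 0
  height(20) = 1 + max(-1, -1) = 0
  height(19) = 1 + max(-1, 0) = 1
  height(13) = 1 + max(0, 1) = 2
  height(41) = 1 + max(-1, -1) = 0
  height(40) = 1 + max(-1, 0) = 1
  height(33) = 1 + max(2, 1) = 3
  height(45) = 1 + max(3, -1) = 4
Height = 4


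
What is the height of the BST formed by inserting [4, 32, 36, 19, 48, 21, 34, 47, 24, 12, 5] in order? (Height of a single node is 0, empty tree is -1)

Insertion order: [4, 32, 36, 19, 48, 21, 34, 47, 24, 12, 5]
Tree (level-order array): [4, None, 32, 19, 36, 12, 21, 34, 48, 5, None, None, 24, None, None, 47]
Compute height bottom-up (empty subtree = -1):
  height(5) = 1 + max(-1, -1) = 0
  height(12) = 1 + max(0, -1) = 1
  height(24) = 1 + max(-1, -1) = 0
  height(21) = 1 + max(-1, 0) = 1
  height(19) = 1 + max(1, 1) = 2
  height(34) = 1 + max(-1, -1) = 0
  height(47) = 1 + max(-1, -1) = 0
  height(48) = 1 + max(0, -1) = 1
  height(36) = 1 + max(0, 1) = 2
  height(32) = 1 + max(2, 2) = 3
  height(4) = 1 + max(-1, 3) = 4
Height = 4


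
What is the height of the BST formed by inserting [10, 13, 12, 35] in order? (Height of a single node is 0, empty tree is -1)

Insertion order: [10, 13, 12, 35]
Tree (level-order array): [10, None, 13, 12, 35]
Compute height bottom-up (empty subtree = -1):
  height(12) = 1 + max(-1, -1) = 0
  height(35) = 1 + max(-1, -1) = 0
  height(13) = 1 + max(0, 0) = 1
  height(10) = 1 + max(-1, 1) = 2
Height = 2


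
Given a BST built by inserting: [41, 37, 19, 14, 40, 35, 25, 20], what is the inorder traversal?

Tree insertion order: [41, 37, 19, 14, 40, 35, 25, 20]
Tree (level-order array): [41, 37, None, 19, 40, 14, 35, None, None, None, None, 25, None, 20]
Inorder traversal: [14, 19, 20, 25, 35, 37, 40, 41]


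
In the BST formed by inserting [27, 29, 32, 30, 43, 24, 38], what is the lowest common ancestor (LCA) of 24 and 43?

Tree insertion order: [27, 29, 32, 30, 43, 24, 38]
Tree (level-order array): [27, 24, 29, None, None, None, 32, 30, 43, None, None, 38]
In a BST, the LCA of p=24, q=43 is the first node v on the
root-to-leaf path with p <= v <= q (go left if both < v, right if both > v).
Walk from root:
  at 27: 24 <= 27 <= 43, this is the LCA
LCA = 27


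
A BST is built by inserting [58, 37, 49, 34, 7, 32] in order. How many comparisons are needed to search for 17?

Search path for 17: 58 -> 37 -> 34 -> 7 -> 32
Found: False
Comparisons: 5


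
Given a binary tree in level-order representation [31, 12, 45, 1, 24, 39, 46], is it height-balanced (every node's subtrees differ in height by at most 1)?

Tree (level-order array): [31, 12, 45, 1, 24, 39, 46]
Definition: a tree is height-balanced if, at every node, |h(left) - h(right)| <= 1 (empty subtree has height -1).
Bottom-up per-node check:
  node 1: h_left=-1, h_right=-1, diff=0 [OK], height=0
  node 24: h_left=-1, h_right=-1, diff=0 [OK], height=0
  node 12: h_left=0, h_right=0, diff=0 [OK], height=1
  node 39: h_left=-1, h_right=-1, diff=0 [OK], height=0
  node 46: h_left=-1, h_right=-1, diff=0 [OK], height=0
  node 45: h_left=0, h_right=0, diff=0 [OK], height=1
  node 31: h_left=1, h_right=1, diff=0 [OK], height=2
All nodes satisfy the balance condition.
Result: Balanced


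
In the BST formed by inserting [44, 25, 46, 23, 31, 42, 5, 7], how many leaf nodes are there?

Tree built from: [44, 25, 46, 23, 31, 42, 5, 7]
Tree (level-order array): [44, 25, 46, 23, 31, None, None, 5, None, None, 42, None, 7]
Rule: A leaf has 0 children.
Per-node child counts:
  node 44: 2 child(ren)
  node 25: 2 child(ren)
  node 23: 1 child(ren)
  node 5: 1 child(ren)
  node 7: 0 child(ren)
  node 31: 1 child(ren)
  node 42: 0 child(ren)
  node 46: 0 child(ren)
Matching nodes: [7, 42, 46]
Count of leaf nodes: 3


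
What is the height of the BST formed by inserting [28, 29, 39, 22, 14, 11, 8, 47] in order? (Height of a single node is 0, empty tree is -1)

Insertion order: [28, 29, 39, 22, 14, 11, 8, 47]
Tree (level-order array): [28, 22, 29, 14, None, None, 39, 11, None, None, 47, 8]
Compute height bottom-up (empty subtree = -1):
  height(8) = 1 + max(-1, -1) = 0
  height(11) = 1 + max(0, -1) = 1
  height(14) = 1 + max(1, -1) = 2
  height(22) = 1 + max(2, -1) = 3
  height(47) = 1 + max(-1, -1) = 0
  height(39) = 1 + max(-1, 0) = 1
  height(29) = 1 + max(-1, 1) = 2
  height(28) = 1 + max(3, 2) = 4
Height = 4


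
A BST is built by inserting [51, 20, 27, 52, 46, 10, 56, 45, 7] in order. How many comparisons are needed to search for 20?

Search path for 20: 51 -> 20
Found: True
Comparisons: 2


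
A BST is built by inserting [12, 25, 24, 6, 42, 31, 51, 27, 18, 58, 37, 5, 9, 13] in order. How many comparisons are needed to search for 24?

Search path for 24: 12 -> 25 -> 24
Found: True
Comparisons: 3


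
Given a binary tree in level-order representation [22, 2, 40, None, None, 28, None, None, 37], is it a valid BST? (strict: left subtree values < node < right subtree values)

Level-order array: [22, 2, 40, None, None, 28, None, None, 37]
Validate using subtree bounds (lo, hi): at each node, require lo < value < hi,
then recurse left with hi=value and right with lo=value.
Preorder trace (stopping at first violation):
  at node 22 with bounds (-inf, +inf): OK
  at node 2 with bounds (-inf, 22): OK
  at node 40 with bounds (22, +inf): OK
  at node 28 with bounds (22, 40): OK
  at node 37 with bounds (28, 40): OK
No violation found at any node.
Result: Valid BST


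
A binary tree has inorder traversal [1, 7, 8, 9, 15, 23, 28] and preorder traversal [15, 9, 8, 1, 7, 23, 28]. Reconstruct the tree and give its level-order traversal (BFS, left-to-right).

Inorder:  [1, 7, 8, 9, 15, 23, 28]
Preorder: [15, 9, 8, 1, 7, 23, 28]
Algorithm: preorder visits root first, so consume preorder in order;
for each root, split the current inorder slice at that value into
left-subtree inorder and right-subtree inorder, then recurse.
Recursive splits:
  root=15; inorder splits into left=[1, 7, 8, 9], right=[23, 28]
  root=9; inorder splits into left=[1, 7, 8], right=[]
  root=8; inorder splits into left=[1, 7], right=[]
  root=1; inorder splits into left=[], right=[7]
  root=7; inorder splits into left=[], right=[]
  root=23; inorder splits into left=[], right=[28]
  root=28; inorder splits into left=[], right=[]
Reconstructed level-order: [15, 9, 23, 8, 28, 1, 7]


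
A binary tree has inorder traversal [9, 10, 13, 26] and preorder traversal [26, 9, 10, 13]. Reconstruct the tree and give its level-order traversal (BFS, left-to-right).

Inorder:  [9, 10, 13, 26]
Preorder: [26, 9, 10, 13]
Algorithm: preorder visits root first, so consume preorder in order;
for each root, split the current inorder slice at that value into
left-subtree inorder and right-subtree inorder, then recurse.
Recursive splits:
  root=26; inorder splits into left=[9, 10, 13], right=[]
  root=9; inorder splits into left=[], right=[10, 13]
  root=10; inorder splits into left=[], right=[13]
  root=13; inorder splits into left=[], right=[]
Reconstructed level-order: [26, 9, 10, 13]


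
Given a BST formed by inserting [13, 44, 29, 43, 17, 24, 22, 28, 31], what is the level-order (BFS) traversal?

Tree insertion order: [13, 44, 29, 43, 17, 24, 22, 28, 31]
Tree (level-order array): [13, None, 44, 29, None, 17, 43, None, 24, 31, None, 22, 28]
BFS from the root, enqueuing left then right child of each popped node:
  queue [13] -> pop 13, enqueue [44], visited so far: [13]
  queue [44] -> pop 44, enqueue [29], visited so far: [13, 44]
  queue [29] -> pop 29, enqueue [17, 43], visited so far: [13, 44, 29]
  queue [17, 43] -> pop 17, enqueue [24], visited so far: [13, 44, 29, 17]
  queue [43, 24] -> pop 43, enqueue [31], visited so far: [13, 44, 29, 17, 43]
  queue [24, 31] -> pop 24, enqueue [22, 28], visited so far: [13, 44, 29, 17, 43, 24]
  queue [31, 22, 28] -> pop 31, enqueue [none], visited so far: [13, 44, 29, 17, 43, 24, 31]
  queue [22, 28] -> pop 22, enqueue [none], visited so far: [13, 44, 29, 17, 43, 24, 31, 22]
  queue [28] -> pop 28, enqueue [none], visited so far: [13, 44, 29, 17, 43, 24, 31, 22, 28]
Result: [13, 44, 29, 17, 43, 24, 31, 22, 28]


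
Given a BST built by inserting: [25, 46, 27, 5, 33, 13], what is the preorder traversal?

Tree insertion order: [25, 46, 27, 5, 33, 13]
Tree (level-order array): [25, 5, 46, None, 13, 27, None, None, None, None, 33]
Preorder traversal: [25, 5, 13, 46, 27, 33]


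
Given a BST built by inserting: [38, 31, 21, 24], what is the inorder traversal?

Tree insertion order: [38, 31, 21, 24]
Tree (level-order array): [38, 31, None, 21, None, None, 24]
Inorder traversal: [21, 24, 31, 38]


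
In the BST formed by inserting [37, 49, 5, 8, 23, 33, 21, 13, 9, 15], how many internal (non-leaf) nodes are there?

Tree built from: [37, 49, 5, 8, 23, 33, 21, 13, 9, 15]
Tree (level-order array): [37, 5, 49, None, 8, None, None, None, 23, 21, 33, 13, None, None, None, 9, 15]
Rule: An internal node has at least one child.
Per-node child counts:
  node 37: 2 child(ren)
  node 5: 1 child(ren)
  node 8: 1 child(ren)
  node 23: 2 child(ren)
  node 21: 1 child(ren)
  node 13: 2 child(ren)
  node 9: 0 child(ren)
  node 15: 0 child(ren)
  node 33: 0 child(ren)
  node 49: 0 child(ren)
Matching nodes: [37, 5, 8, 23, 21, 13]
Count of internal (non-leaf) nodes: 6


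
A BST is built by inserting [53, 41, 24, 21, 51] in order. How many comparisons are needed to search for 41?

Search path for 41: 53 -> 41
Found: True
Comparisons: 2


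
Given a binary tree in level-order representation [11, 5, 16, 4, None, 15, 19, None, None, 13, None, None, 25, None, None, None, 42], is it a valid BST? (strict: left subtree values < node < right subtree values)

Level-order array: [11, 5, 16, 4, None, 15, 19, None, None, 13, None, None, 25, None, None, None, 42]
Validate using subtree bounds (lo, hi): at each node, require lo < value < hi,
then recurse left with hi=value and right with lo=value.
Preorder trace (stopping at first violation):
  at node 11 with bounds (-inf, +inf): OK
  at node 5 with bounds (-inf, 11): OK
  at node 4 with bounds (-inf, 5): OK
  at node 16 with bounds (11, +inf): OK
  at node 15 with bounds (11, 16): OK
  at node 13 with bounds (11, 15): OK
  at node 19 with bounds (16, +inf): OK
  at node 25 with bounds (19, +inf): OK
  at node 42 with bounds (25, +inf): OK
No violation found at any node.
Result: Valid BST


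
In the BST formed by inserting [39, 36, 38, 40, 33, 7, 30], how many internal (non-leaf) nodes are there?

Tree built from: [39, 36, 38, 40, 33, 7, 30]
Tree (level-order array): [39, 36, 40, 33, 38, None, None, 7, None, None, None, None, 30]
Rule: An internal node has at least one child.
Per-node child counts:
  node 39: 2 child(ren)
  node 36: 2 child(ren)
  node 33: 1 child(ren)
  node 7: 1 child(ren)
  node 30: 0 child(ren)
  node 38: 0 child(ren)
  node 40: 0 child(ren)
Matching nodes: [39, 36, 33, 7]
Count of internal (non-leaf) nodes: 4


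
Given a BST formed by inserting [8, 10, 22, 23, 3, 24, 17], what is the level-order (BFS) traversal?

Tree insertion order: [8, 10, 22, 23, 3, 24, 17]
Tree (level-order array): [8, 3, 10, None, None, None, 22, 17, 23, None, None, None, 24]
BFS from the root, enqueuing left then right child of each popped node:
  queue [8] -> pop 8, enqueue [3, 10], visited so far: [8]
  queue [3, 10] -> pop 3, enqueue [none], visited so far: [8, 3]
  queue [10] -> pop 10, enqueue [22], visited so far: [8, 3, 10]
  queue [22] -> pop 22, enqueue [17, 23], visited so far: [8, 3, 10, 22]
  queue [17, 23] -> pop 17, enqueue [none], visited so far: [8, 3, 10, 22, 17]
  queue [23] -> pop 23, enqueue [24], visited so far: [8, 3, 10, 22, 17, 23]
  queue [24] -> pop 24, enqueue [none], visited so far: [8, 3, 10, 22, 17, 23, 24]
Result: [8, 3, 10, 22, 17, 23, 24]


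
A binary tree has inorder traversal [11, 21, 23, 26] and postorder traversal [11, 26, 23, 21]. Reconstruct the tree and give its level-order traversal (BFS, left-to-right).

Inorder:   [11, 21, 23, 26]
Postorder: [11, 26, 23, 21]
Algorithm: postorder visits root last, so walk postorder right-to-left;
each value is the root of the current inorder slice — split it at that
value, recurse on the right subtree first, then the left.
Recursive splits:
  root=21; inorder splits into left=[11], right=[23, 26]
  root=23; inorder splits into left=[], right=[26]
  root=26; inorder splits into left=[], right=[]
  root=11; inorder splits into left=[], right=[]
Reconstructed level-order: [21, 11, 23, 26]


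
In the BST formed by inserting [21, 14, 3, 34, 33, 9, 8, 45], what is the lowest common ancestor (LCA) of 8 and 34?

Tree insertion order: [21, 14, 3, 34, 33, 9, 8, 45]
Tree (level-order array): [21, 14, 34, 3, None, 33, 45, None, 9, None, None, None, None, 8]
In a BST, the LCA of p=8, q=34 is the first node v on the
root-to-leaf path with p <= v <= q (go left if both < v, right if both > v).
Walk from root:
  at 21: 8 <= 21 <= 34, this is the LCA
LCA = 21


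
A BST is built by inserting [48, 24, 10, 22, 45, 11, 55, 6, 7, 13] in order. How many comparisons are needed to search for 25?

Search path for 25: 48 -> 24 -> 45
Found: False
Comparisons: 3


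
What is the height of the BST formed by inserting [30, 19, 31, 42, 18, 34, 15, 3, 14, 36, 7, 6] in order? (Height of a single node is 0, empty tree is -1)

Insertion order: [30, 19, 31, 42, 18, 34, 15, 3, 14, 36, 7, 6]
Tree (level-order array): [30, 19, 31, 18, None, None, 42, 15, None, 34, None, 3, None, None, 36, None, 14, None, None, 7, None, 6]
Compute height bottom-up (empty subtree = -1):
  height(6) = 1 + max(-1, -1) = 0
  height(7) = 1 + max(0, -1) = 1
  height(14) = 1 + max(1, -1) = 2
  height(3) = 1 + max(-1, 2) = 3
  height(15) = 1 + max(3, -1) = 4
  height(18) = 1 + max(4, -1) = 5
  height(19) = 1 + max(5, -1) = 6
  height(36) = 1 + max(-1, -1) = 0
  height(34) = 1 + max(-1, 0) = 1
  height(42) = 1 + max(1, -1) = 2
  height(31) = 1 + max(-1, 2) = 3
  height(30) = 1 + max(6, 3) = 7
Height = 7


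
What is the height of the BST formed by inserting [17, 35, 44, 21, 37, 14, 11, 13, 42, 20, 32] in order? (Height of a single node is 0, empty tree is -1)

Insertion order: [17, 35, 44, 21, 37, 14, 11, 13, 42, 20, 32]
Tree (level-order array): [17, 14, 35, 11, None, 21, 44, None, 13, 20, 32, 37, None, None, None, None, None, None, None, None, 42]
Compute height bottom-up (empty subtree = -1):
  height(13) = 1 + max(-1, -1) = 0
  height(11) = 1 + max(-1, 0) = 1
  height(14) = 1 + max(1, -1) = 2
  height(20) = 1 + max(-1, -1) = 0
  height(32) = 1 + max(-1, -1) = 0
  height(21) = 1 + max(0, 0) = 1
  height(42) = 1 + max(-1, -1) = 0
  height(37) = 1 + max(-1, 0) = 1
  height(44) = 1 + max(1, -1) = 2
  height(35) = 1 + max(1, 2) = 3
  height(17) = 1 + max(2, 3) = 4
Height = 4


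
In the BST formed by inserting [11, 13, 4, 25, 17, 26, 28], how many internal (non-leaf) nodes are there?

Tree built from: [11, 13, 4, 25, 17, 26, 28]
Tree (level-order array): [11, 4, 13, None, None, None, 25, 17, 26, None, None, None, 28]
Rule: An internal node has at least one child.
Per-node child counts:
  node 11: 2 child(ren)
  node 4: 0 child(ren)
  node 13: 1 child(ren)
  node 25: 2 child(ren)
  node 17: 0 child(ren)
  node 26: 1 child(ren)
  node 28: 0 child(ren)
Matching nodes: [11, 13, 25, 26]
Count of internal (non-leaf) nodes: 4


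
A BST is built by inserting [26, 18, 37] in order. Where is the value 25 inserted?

Starting tree (level order): [26, 18, 37]
Insertion path: 26 -> 18
Result: insert 25 as right child of 18
Final tree (level order): [26, 18, 37, None, 25]


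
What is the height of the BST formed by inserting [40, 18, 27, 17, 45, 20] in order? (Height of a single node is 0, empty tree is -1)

Insertion order: [40, 18, 27, 17, 45, 20]
Tree (level-order array): [40, 18, 45, 17, 27, None, None, None, None, 20]
Compute height bottom-up (empty subtree = -1):
  height(17) = 1 + max(-1, -1) = 0
  height(20) = 1 + max(-1, -1) = 0
  height(27) = 1 + max(0, -1) = 1
  height(18) = 1 + max(0, 1) = 2
  height(45) = 1 + max(-1, -1) = 0
  height(40) = 1 + max(2, 0) = 3
Height = 3


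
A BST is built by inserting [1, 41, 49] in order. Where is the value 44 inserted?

Starting tree (level order): [1, None, 41, None, 49]
Insertion path: 1 -> 41 -> 49
Result: insert 44 as left child of 49
Final tree (level order): [1, None, 41, None, 49, 44]


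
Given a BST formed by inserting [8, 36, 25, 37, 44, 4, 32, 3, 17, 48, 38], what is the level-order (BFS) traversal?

Tree insertion order: [8, 36, 25, 37, 44, 4, 32, 3, 17, 48, 38]
Tree (level-order array): [8, 4, 36, 3, None, 25, 37, None, None, 17, 32, None, 44, None, None, None, None, 38, 48]
BFS from the root, enqueuing left then right child of each popped node:
  queue [8] -> pop 8, enqueue [4, 36], visited so far: [8]
  queue [4, 36] -> pop 4, enqueue [3], visited so far: [8, 4]
  queue [36, 3] -> pop 36, enqueue [25, 37], visited so far: [8, 4, 36]
  queue [3, 25, 37] -> pop 3, enqueue [none], visited so far: [8, 4, 36, 3]
  queue [25, 37] -> pop 25, enqueue [17, 32], visited so far: [8, 4, 36, 3, 25]
  queue [37, 17, 32] -> pop 37, enqueue [44], visited so far: [8, 4, 36, 3, 25, 37]
  queue [17, 32, 44] -> pop 17, enqueue [none], visited so far: [8, 4, 36, 3, 25, 37, 17]
  queue [32, 44] -> pop 32, enqueue [none], visited so far: [8, 4, 36, 3, 25, 37, 17, 32]
  queue [44] -> pop 44, enqueue [38, 48], visited so far: [8, 4, 36, 3, 25, 37, 17, 32, 44]
  queue [38, 48] -> pop 38, enqueue [none], visited so far: [8, 4, 36, 3, 25, 37, 17, 32, 44, 38]
  queue [48] -> pop 48, enqueue [none], visited so far: [8, 4, 36, 3, 25, 37, 17, 32, 44, 38, 48]
Result: [8, 4, 36, 3, 25, 37, 17, 32, 44, 38, 48]


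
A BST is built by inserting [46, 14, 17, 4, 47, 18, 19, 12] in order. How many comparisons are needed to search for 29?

Search path for 29: 46 -> 14 -> 17 -> 18 -> 19
Found: False
Comparisons: 5


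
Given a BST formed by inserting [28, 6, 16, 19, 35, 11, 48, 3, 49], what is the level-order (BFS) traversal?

Tree insertion order: [28, 6, 16, 19, 35, 11, 48, 3, 49]
Tree (level-order array): [28, 6, 35, 3, 16, None, 48, None, None, 11, 19, None, 49]
BFS from the root, enqueuing left then right child of each popped node:
  queue [28] -> pop 28, enqueue [6, 35], visited so far: [28]
  queue [6, 35] -> pop 6, enqueue [3, 16], visited so far: [28, 6]
  queue [35, 3, 16] -> pop 35, enqueue [48], visited so far: [28, 6, 35]
  queue [3, 16, 48] -> pop 3, enqueue [none], visited so far: [28, 6, 35, 3]
  queue [16, 48] -> pop 16, enqueue [11, 19], visited so far: [28, 6, 35, 3, 16]
  queue [48, 11, 19] -> pop 48, enqueue [49], visited so far: [28, 6, 35, 3, 16, 48]
  queue [11, 19, 49] -> pop 11, enqueue [none], visited so far: [28, 6, 35, 3, 16, 48, 11]
  queue [19, 49] -> pop 19, enqueue [none], visited so far: [28, 6, 35, 3, 16, 48, 11, 19]
  queue [49] -> pop 49, enqueue [none], visited so far: [28, 6, 35, 3, 16, 48, 11, 19, 49]
Result: [28, 6, 35, 3, 16, 48, 11, 19, 49]


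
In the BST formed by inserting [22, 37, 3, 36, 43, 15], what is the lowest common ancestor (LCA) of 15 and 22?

Tree insertion order: [22, 37, 3, 36, 43, 15]
Tree (level-order array): [22, 3, 37, None, 15, 36, 43]
In a BST, the LCA of p=15, q=22 is the first node v on the
root-to-leaf path with p <= v <= q (go left if both < v, right if both > v).
Walk from root:
  at 22: 15 <= 22 <= 22, this is the LCA
LCA = 22


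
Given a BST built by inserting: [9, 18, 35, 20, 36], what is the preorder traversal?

Tree insertion order: [9, 18, 35, 20, 36]
Tree (level-order array): [9, None, 18, None, 35, 20, 36]
Preorder traversal: [9, 18, 35, 20, 36]


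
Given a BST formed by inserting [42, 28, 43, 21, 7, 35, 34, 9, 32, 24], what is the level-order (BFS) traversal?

Tree insertion order: [42, 28, 43, 21, 7, 35, 34, 9, 32, 24]
Tree (level-order array): [42, 28, 43, 21, 35, None, None, 7, 24, 34, None, None, 9, None, None, 32]
BFS from the root, enqueuing left then right child of each popped node:
  queue [42] -> pop 42, enqueue [28, 43], visited so far: [42]
  queue [28, 43] -> pop 28, enqueue [21, 35], visited so far: [42, 28]
  queue [43, 21, 35] -> pop 43, enqueue [none], visited so far: [42, 28, 43]
  queue [21, 35] -> pop 21, enqueue [7, 24], visited so far: [42, 28, 43, 21]
  queue [35, 7, 24] -> pop 35, enqueue [34], visited so far: [42, 28, 43, 21, 35]
  queue [7, 24, 34] -> pop 7, enqueue [9], visited so far: [42, 28, 43, 21, 35, 7]
  queue [24, 34, 9] -> pop 24, enqueue [none], visited so far: [42, 28, 43, 21, 35, 7, 24]
  queue [34, 9] -> pop 34, enqueue [32], visited so far: [42, 28, 43, 21, 35, 7, 24, 34]
  queue [9, 32] -> pop 9, enqueue [none], visited so far: [42, 28, 43, 21, 35, 7, 24, 34, 9]
  queue [32] -> pop 32, enqueue [none], visited so far: [42, 28, 43, 21, 35, 7, 24, 34, 9, 32]
Result: [42, 28, 43, 21, 35, 7, 24, 34, 9, 32]


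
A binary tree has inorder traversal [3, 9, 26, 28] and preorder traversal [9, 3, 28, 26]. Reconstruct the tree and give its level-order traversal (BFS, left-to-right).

Inorder:  [3, 9, 26, 28]
Preorder: [9, 3, 28, 26]
Algorithm: preorder visits root first, so consume preorder in order;
for each root, split the current inorder slice at that value into
left-subtree inorder and right-subtree inorder, then recurse.
Recursive splits:
  root=9; inorder splits into left=[3], right=[26, 28]
  root=3; inorder splits into left=[], right=[]
  root=28; inorder splits into left=[26], right=[]
  root=26; inorder splits into left=[], right=[]
Reconstructed level-order: [9, 3, 28, 26]


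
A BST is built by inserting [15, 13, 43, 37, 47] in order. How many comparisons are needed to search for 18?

Search path for 18: 15 -> 43 -> 37
Found: False
Comparisons: 3


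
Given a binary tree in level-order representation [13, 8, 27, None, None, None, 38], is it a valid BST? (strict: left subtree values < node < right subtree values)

Level-order array: [13, 8, 27, None, None, None, 38]
Validate using subtree bounds (lo, hi): at each node, require lo < value < hi,
then recurse left with hi=value and right with lo=value.
Preorder trace (stopping at first violation):
  at node 13 with bounds (-inf, +inf): OK
  at node 8 with bounds (-inf, 13): OK
  at node 27 with bounds (13, +inf): OK
  at node 38 with bounds (27, +inf): OK
No violation found at any node.
Result: Valid BST


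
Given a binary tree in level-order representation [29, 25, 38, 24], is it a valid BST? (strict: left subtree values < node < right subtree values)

Level-order array: [29, 25, 38, 24]
Validate using subtree bounds (lo, hi): at each node, require lo < value < hi,
then recurse left with hi=value and right with lo=value.
Preorder trace (stopping at first violation):
  at node 29 with bounds (-inf, +inf): OK
  at node 25 with bounds (-inf, 29): OK
  at node 24 with bounds (-inf, 25): OK
  at node 38 with bounds (29, +inf): OK
No violation found at any node.
Result: Valid BST


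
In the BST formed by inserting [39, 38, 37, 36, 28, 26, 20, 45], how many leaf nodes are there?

Tree built from: [39, 38, 37, 36, 28, 26, 20, 45]
Tree (level-order array): [39, 38, 45, 37, None, None, None, 36, None, 28, None, 26, None, 20]
Rule: A leaf has 0 children.
Per-node child counts:
  node 39: 2 child(ren)
  node 38: 1 child(ren)
  node 37: 1 child(ren)
  node 36: 1 child(ren)
  node 28: 1 child(ren)
  node 26: 1 child(ren)
  node 20: 0 child(ren)
  node 45: 0 child(ren)
Matching nodes: [20, 45]
Count of leaf nodes: 2


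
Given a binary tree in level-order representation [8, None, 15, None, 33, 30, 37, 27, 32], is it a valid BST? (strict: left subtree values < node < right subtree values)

Level-order array: [8, None, 15, None, 33, 30, 37, 27, 32]
Validate using subtree bounds (lo, hi): at each node, require lo < value < hi,
then recurse left with hi=value and right with lo=value.
Preorder trace (stopping at first violation):
  at node 8 with bounds (-inf, +inf): OK
  at node 15 with bounds (8, +inf): OK
  at node 33 with bounds (15, +inf): OK
  at node 30 with bounds (15, 33): OK
  at node 27 with bounds (15, 30): OK
  at node 32 with bounds (30, 33): OK
  at node 37 with bounds (33, +inf): OK
No violation found at any node.
Result: Valid BST


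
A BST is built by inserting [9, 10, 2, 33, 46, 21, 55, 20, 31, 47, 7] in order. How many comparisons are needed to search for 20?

Search path for 20: 9 -> 10 -> 33 -> 21 -> 20
Found: True
Comparisons: 5


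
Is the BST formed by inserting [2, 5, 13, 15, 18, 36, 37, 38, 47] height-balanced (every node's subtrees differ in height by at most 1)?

Tree (level-order array): [2, None, 5, None, 13, None, 15, None, 18, None, 36, None, 37, None, 38, None, 47]
Definition: a tree is height-balanced if, at every node, |h(left) - h(right)| <= 1 (empty subtree has height -1).
Bottom-up per-node check:
  node 47: h_left=-1, h_right=-1, diff=0 [OK], height=0
  node 38: h_left=-1, h_right=0, diff=1 [OK], height=1
  node 37: h_left=-1, h_right=1, diff=2 [FAIL (|-1-1|=2 > 1)], height=2
  node 36: h_left=-1, h_right=2, diff=3 [FAIL (|-1-2|=3 > 1)], height=3
  node 18: h_left=-1, h_right=3, diff=4 [FAIL (|-1-3|=4 > 1)], height=4
  node 15: h_left=-1, h_right=4, diff=5 [FAIL (|-1-4|=5 > 1)], height=5
  node 13: h_left=-1, h_right=5, diff=6 [FAIL (|-1-5|=6 > 1)], height=6
  node 5: h_left=-1, h_right=6, diff=7 [FAIL (|-1-6|=7 > 1)], height=7
  node 2: h_left=-1, h_right=7, diff=8 [FAIL (|-1-7|=8 > 1)], height=8
Node 37 violates the condition: |-1 - 1| = 2 > 1.
Result: Not balanced


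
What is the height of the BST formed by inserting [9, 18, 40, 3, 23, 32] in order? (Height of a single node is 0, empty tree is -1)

Insertion order: [9, 18, 40, 3, 23, 32]
Tree (level-order array): [9, 3, 18, None, None, None, 40, 23, None, None, 32]
Compute height bottom-up (empty subtree = -1):
  height(3) = 1 + max(-1, -1) = 0
  height(32) = 1 + max(-1, -1) = 0
  height(23) = 1 + max(-1, 0) = 1
  height(40) = 1 + max(1, -1) = 2
  height(18) = 1 + max(-1, 2) = 3
  height(9) = 1 + max(0, 3) = 4
Height = 4


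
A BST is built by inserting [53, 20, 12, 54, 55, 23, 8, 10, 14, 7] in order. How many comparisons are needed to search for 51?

Search path for 51: 53 -> 20 -> 23
Found: False
Comparisons: 3


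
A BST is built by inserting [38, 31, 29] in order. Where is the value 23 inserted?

Starting tree (level order): [38, 31, None, 29]
Insertion path: 38 -> 31 -> 29
Result: insert 23 as left child of 29
Final tree (level order): [38, 31, None, 29, None, 23]


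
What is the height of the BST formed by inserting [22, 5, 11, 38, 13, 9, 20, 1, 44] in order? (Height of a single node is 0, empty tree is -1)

Insertion order: [22, 5, 11, 38, 13, 9, 20, 1, 44]
Tree (level-order array): [22, 5, 38, 1, 11, None, 44, None, None, 9, 13, None, None, None, None, None, 20]
Compute height bottom-up (empty subtree = -1):
  height(1) = 1 + max(-1, -1) = 0
  height(9) = 1 + max(-1, -1) = 0
  height(20) = 1 + max(-1, -1) = 0
  height(13) = 1 + max(-1, 0) = 1
  height(11) = 1 + max(0, 1) = 2
  height(5) = 1 + max(0, 2) = 3
  height(44) = 1 + max(-1, -1) = 0
  height(38) = 1 + max(-1, 0) = 1
  height(22) = 1 + max(3, 1) = 4
Height = 4


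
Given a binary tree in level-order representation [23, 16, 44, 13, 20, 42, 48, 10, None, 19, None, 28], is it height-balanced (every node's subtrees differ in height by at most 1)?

Tree (level-order array): [23, 16, 44, 13, 20, 42, 48, 10, None, 19, None, 28]
Definition: a tree is height-balanced if, at every node, |h(left) - h(right)| <= 1 (empty subtree has height -1).
Bottom-up per-node check:
  node 10: h_left=-1, h_right=-1, diff=0 [OK], height=0
  node 13: h_left=0, h_right=-1, diff=1 [OK], height=1
  node 19: h_left=-1, h_right=-1, diff=0 [OK], height=0
  node 20: h_left=0, h_right=-1, diff=1 [OK], height=1
  node 16: h_left=1, h_right=1, diff=0 [OK], height=2
  node 28: h_left=-1, h_right=-1, diff=0 [OK], height=0
  node 42: h_left=0, h_right=-1, diff=1 [OK], height=1
  node 48: h_left=-1, h_right=-1, diff=0 [OK], height=0
  node 44: h_left=1, h_right=0, diff=1 [OK], height=2
  node 23: h_left=2, h_right=2, diff=0 [OK], height=3
All nodes satisfy the balance condition.
Result: Balanced


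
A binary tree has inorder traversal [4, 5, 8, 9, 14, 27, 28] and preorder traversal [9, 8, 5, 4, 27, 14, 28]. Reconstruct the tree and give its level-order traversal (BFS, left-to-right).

Inorder:  [4, 5, 8, 9, 14, 27, 28]
Preorder: [9, 8, 5, 4, 27, 14, 28]
Algorithm: preorder visits root first, so consume preorder in order;
for each root, split the current inorder slice at that value into
left-subtree inorder and right-subtree inorder, then recurse.
Recursive splits:
  root=9; inorder splits into left=[4, 5, 8], right=[14, 27, 28]
  root=8; inorder splits into left=[4, 5], right=[]
  root=5; inorder splits into left=[4], right=[]
  root=4; inorder splits into left=[], right=[]
  root=27; inorder splits into left=[14], right=[28]
  root=14; inorder splits into left=[], right=[]
  root=28; inorder splits into left=[], right=[]
Reconstructed level-order: [9, 8, 27, 5, 14, 28, 4]


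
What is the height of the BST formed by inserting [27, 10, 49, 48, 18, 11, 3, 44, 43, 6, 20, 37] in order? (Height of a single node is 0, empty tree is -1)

Insertion order: [27, 10, 49, 48, 18, 11, 3, 44, 43, 6, 20, 37]
Tree (level-order array): [27, 10, 49, 3, 18, 48, None, None, 6, 11, 20, 44, None, None, None, None, None, None, None, 43, None, 37]
Compute height bottom-up (empty subtree = -1):
  height(6) = 1 + max(-1, -1) = 0
  height(3) = 1 + max(-1, 0) = 1
  height(11) = 1 + max(-1, -1) = 0
  height(20) = 1 + max(-1, -1) = 0
  height(18) = 1 + max(0, 0) = 1
  height(10) = 1 + max(1, 1) = 2
  height(37) = 1 + max(-1, -1) = 0
  height(43) = 1 + max(0, -1) = 1
  height(44) = 1 + max(1, -1) = 2
  height(48) = 1 + max(2, -1) = 3
  height(49) = 1 + max(3, -1) = 4
  height(27) = 1 + max(2, 4) = 5
Height = 5


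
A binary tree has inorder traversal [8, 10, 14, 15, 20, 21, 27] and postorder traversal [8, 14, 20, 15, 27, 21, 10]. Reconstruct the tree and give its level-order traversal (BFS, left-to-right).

Inorder:   [8, 10, 14, 15, 20, 21, 27]
Postorder: [8, 14, 20, 15, 27, 21, 10]
Algorithm: postorder visits root last, so walk postorder right-to-left;
each value is the root of the current inorder slice — split it at that
value, recurse on the right subtree first, then the left.
Recursive splits:
  root=10; inorder splits into left=[8], right=[14, 15, 20, 21, 27]
  root=21; inorder splits into left=[14, 15, 20], right=[27]
  root=27; inorder splits into left=[], right=[]
  root=15; inorder splits into left=[14], right=[20]
  root=20; inorder splits into left=[], right=[]
  root=14; inorder splits into left=[], right=[]
  root=8; inorder splits into left=[], right=[]
Reconstructed level-order: [10, 8, 21, 15, 27, 14, 20]


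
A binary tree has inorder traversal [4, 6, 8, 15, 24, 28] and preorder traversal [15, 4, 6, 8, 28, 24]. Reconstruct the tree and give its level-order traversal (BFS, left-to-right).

Inorder:  [4, 6, 8, 15, 24, 28]
Preorder: [15, 4, 6, 8, 28, 24]
Algorithm: preorder visits root first, so consume preorder in order;
for each root, split the current inorder slice at that value into
left-subtree inorder and right-subtree inorder, then recurse.
Recursive splits:
  root=15; inorder splits into left=[4, 6, 8], right=[24, 28]
  root=4; inorder splits into left=[], right=[6, 8]
  root=6; inorder splits into left=[], right=[8]
  root=8; inorder splits into left=[], right=[]
  root=28; inorder splits into left=[24], right=[]
  root=24; inorder splits into left=[], right=[]
Reconstructed level-order: [15, 4, 28, 6, 24, 8]


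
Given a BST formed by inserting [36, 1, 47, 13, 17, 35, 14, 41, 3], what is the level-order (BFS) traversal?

Tree insertion order: [36, 1, 47, 13, 17, 35, 14, 41, 3]
Tree (level-order array): [36, 1, 47, None, 13, 41, None, 3, 17, None, None, None, None, 14, 35]
BFS from the root, enqueuing left then right child of each popped node:
  queue [36] -> pop 36, enqueue [1, 47], visited so far: [36]
  queue [1, 47] -> pop 1, enqueue [13], visited so far: [36, 1]
  queue [47, 13] -> pop 47, enqueue [41], visited so far: [36, 1, 47]
  queue [13, 41] -> pop 13, enqueue [3, 17], visited so far: [36, 1, 47, 13]
  queue [41, 3, 17] -> pop 41, enqueue [none], visited so far: [36, 1, 47, 13, 41]
  queue [3, 17] -> pop 3, enqueue [none], visited so far: [36, 1, 47, 13, 41, 3]
  queue [17] -> pop 17, enqueue [14, 35], visited so far: [36, 1, 47, 13, 41, 3, 17]
  queue [14, 35] -> pop 14, enqueue [none], visited so far: [36, 1, 47, 13, 41, 3, 17, 14]
  queue [35] -> pop 35, enqueue [none], visited so far: [36, 1, 47, 13, 41, 3, 17, 14, 35]
Result: [36, 1, 47, 13, 41, 3, 17, 14, 35]


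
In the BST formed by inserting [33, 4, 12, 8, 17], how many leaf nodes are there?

Tree built from: [33, 4, 12, 8, 17]
Tree (level-order array): [33, 4, None, None, 12, 8, 17]
Rule: A leaf has 0 children.
Per-node child counts:
  node 33: 1 child(ren)
  node 4: 1 child(ren)
  node 12: 2 child(ren)
  node 8: 0 child(ren)
  node 17: 0 child(ren)
Matching nodes: [8, 17]
Count of leaf nodes: 2


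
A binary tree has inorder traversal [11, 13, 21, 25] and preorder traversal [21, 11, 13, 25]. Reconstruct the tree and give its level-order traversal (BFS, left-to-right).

Inorder:  [11, 13, 21, 25]
Preorder: [21, 11, 13, 25]
Algorithm: preorder visits root first, so consume preorder in order;
for each root, split the current inorder slice at that value into
left-subtree inorder and right-subtree inorder, then recurse.
Recursive splits:
  root=21; inorder splits into left=[11, 13], right=[25]
  root=11; inorder splits into left=[], right=[13]
  root=13; inorder splits into left=[], right=[]
  root=25; inorder splits into left=[], right=[]
Reconstructed level-order: [21, 11, 25, 13]


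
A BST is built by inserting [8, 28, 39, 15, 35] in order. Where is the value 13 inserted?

Starting tree (level order): [8, None, 28, 15, 39, None, None, 35]
Insertion path: 8 -> 28 -> 15
Result: insert 13 as left child of 15
Final tree (level order): [8, None, 28, 15, 39, 13, None, 35]


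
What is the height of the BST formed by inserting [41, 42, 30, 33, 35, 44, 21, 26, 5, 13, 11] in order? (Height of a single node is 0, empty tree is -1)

Insertion order: [41, 42, 30, 33, 35, 44, 21, 26, 5, 13, 11]
Tree (level-order array): [41, 30, 42, 21, 33, None, 44, 5, 26, None, 35, None, None, None, 13, None, None, None, None, 11]
Compute height bottom-up (empty subtree = -1):
  height(11) = 1 + max(-1, -1) = 0
  height(13) = 1 + max(0, -1) = 1
  height(5) = 1 + max(-1, 1) = 2
  height(26) = 1 + max(-1, -1) = 0
  height(21) = 1 + max(2, 0) = 3
  height(35) = 1 + max(-1, -1) = 0
  height(33) = 1 + max(-1, 0) = 1
  height(30) = 1 + max(3, 1) = 4
  height(44) = 1 + max(-1, -1) = 0
  height(42) = 1 + max(-1, 0) = 1
  height(41) = 1 + max(4, 1) = 5
Height = 5


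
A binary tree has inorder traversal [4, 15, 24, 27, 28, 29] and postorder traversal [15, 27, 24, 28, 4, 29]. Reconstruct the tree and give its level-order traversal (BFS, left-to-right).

Inorder:   [4, 15, 24, 27, 28, 29]
Postorder: [15, 27, 24, 28, 4, 29]
Algorithm: postorder visits root last, so walk postorder right-to-left;
each value is the root of the current inorder slice — split it at that
value, recurse on the right subtree first, then the left.
Recursive splits:
  root=29; inorder splits into left=[4, 15, 24, 27, 28], right=[]
  root=4; inorder splits into left=[], right=[15, 24, 27, 28]
  root=28; inorder splits into left=[15, 24, 27], right=[]
  root=24; inorder splits into left=[15], right=[27]
  root=27; inorder splits into left=[], right=[]
  root=15; inorder splits into left=[], right=[]
Reconstructed level-order: [29, 4, 28, 24, 15, 27]


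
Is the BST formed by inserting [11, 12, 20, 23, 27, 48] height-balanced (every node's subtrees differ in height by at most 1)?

Tree (level-order array): [11, None, 12, None, 20, None, 23, None, 27, None, 48]
Definition: a tree is height-balanced if, at every node, |h(left) - h(right)| <= 1 (empty subtree has height -1).
Bottom-up per-node check:
  node 48: h_left=-1, h_right=-1, diff=0 [OK], height=0
  node 27: h_left=-1, h_right=0, diff=1 [OK], height=1
  node 23: h_left=-1, h_right=1, diff=2 [FAIL (|-1-1|=2 > 1)], height=2
  node 20: h_left=-1, h_right=2, diff=3 [FAIL (|-1-2|=3 > 1)], height=3
  node 12: h_left=-1, h_right=3, diff=4 [FAIL (|-1-3|=4 > 1)], height=4
  node 11: h_left=-1, h_right=4, diff=5 [FAIL (|-1-4|=5 > 1)], height=5
Node 23 violates the condition: |-1 - 1| = 2 > 1.
Result: Not balanced
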